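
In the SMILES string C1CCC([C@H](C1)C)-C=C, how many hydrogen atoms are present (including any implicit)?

16

Hydrogens are implicit in SMILES; fill each atom to its normal valence:
  5 × C: 2 H each → 10
  3 × C: 1 H each → 3
  1 × C: 3 H
  Total hydrogens = 16.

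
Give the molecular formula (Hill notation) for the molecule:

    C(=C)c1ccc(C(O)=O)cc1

C9H8O2

Heavy atoms from the SMILES: 9 C, 2 O.
Implicit hydrogens by atom environment:
  4 × C (aromatic): 1 H each → 4
  2 × C (aromatic): no H
  1 × C: 2 H
  1 × C: 1 H
  1 × C: no H
  1 × O: 1 H
  1 × O: no H
  Total hydrogens = 8.
Molecular formula: C9H8O2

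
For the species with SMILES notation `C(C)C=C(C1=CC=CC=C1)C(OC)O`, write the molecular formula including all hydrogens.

Heavy atoms from the SMILES: 12 C, 2 O.
Implicit hydrogens by atom environment:
  5 × C (aromatic): 1 H each → 5
  2 × C: 3 H each → 6
  2 × C: 1 H each → 2
  1 × C: 2 H
  1 × C: no H
  1 × C (aromatic): no H
  1 × O: 1 H
  1 × O: no H
  Total hydrogens = 16.
Molecular formula: C12H16O2

C12H16O2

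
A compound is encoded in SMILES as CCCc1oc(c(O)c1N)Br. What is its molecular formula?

Heavy atoms from the SMILES: 1 Br, 7 C, 1 N, 2 O.
Implicit hydrogens by atom environment:
  4 × C (aromatic): no H
  2 × C: 2 H each → 4
  1 × Br: no H
  1 × C: 3 H
  1 × N: 2 H
  1 × O: 1 H
  1 × O (aromatic): no H
  Total hydrogens = 10.
Molecular formula: C7H10BrNO2

C7H10BrNO2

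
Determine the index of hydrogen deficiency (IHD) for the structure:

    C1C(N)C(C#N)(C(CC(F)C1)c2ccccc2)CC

Molecular formula from the SMILES: C16H21FN2.
DoU = (2C + 2 + N − H − X)/2 = (2·16 + 2 + 2 − 21 − 1)/2 = 14/2 = 7.
(Structurally: 2 ring(s) + 5 π bond(s) = 7.)

7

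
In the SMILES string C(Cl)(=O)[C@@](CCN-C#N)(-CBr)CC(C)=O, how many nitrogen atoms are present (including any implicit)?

2

The symbol for nitrogen appears 2 times in the SMILES.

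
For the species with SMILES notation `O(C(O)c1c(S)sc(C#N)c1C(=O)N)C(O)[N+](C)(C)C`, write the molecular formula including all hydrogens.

C11H16N3O4S2+

Heavy atoms from the SMILES: 11 C, 3 N, 4 O, 2 S.
Implicit hydrogens by atom environment:
  4 × C (aromatic): no H
  3 × C: 3 H each → 9
  2 × C: 1 H each → 2
  2 × C: no H
  2 × O: 1 H each → 2
  2 × O: no H
  1 × N: 2 H
  1 × N: no H
  1 × N (charge +1): no H
  1 × S: 1 H
  1 × S (aromatic): no H
  Total hydrogens = 16.
Net charge +1.
Molecular formula: C11H16N3O4S2+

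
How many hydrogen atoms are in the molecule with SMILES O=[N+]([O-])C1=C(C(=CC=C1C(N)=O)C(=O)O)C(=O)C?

8

Hydrogens are implicit in SMILES; fill each atom to its normal valence:
  4 × C (aromatic): no H
  4 × O: no H
  3 × C: no H
  2 × C (aromatic): 1 H each → 2
  1 × C: 3 H
  1 × N: 2 H
  1 × N (charge +1): no H
  1 × O: 1 H
  1 × O (charge -1): no H
  Total hydrogens = 8.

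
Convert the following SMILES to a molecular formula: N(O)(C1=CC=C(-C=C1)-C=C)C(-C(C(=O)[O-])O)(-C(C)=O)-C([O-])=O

Heavy atoms from the SMILES: 14 C, 1 N, 7 O.
Implicit hydrogens by atom environment:
  4 × C (aromatic): 1 H each → 4
  4 × C: no H
  3 × O: no H
  2 × C: 1 H each → 2
  2 × C (aromatic): no H
  2 × O: 1 H each → 2
  2 × O (charge -1): no H
  1 × C: 3 H
  1 × C: 2 H
  1 × N: no H
  Total hydrogens = 13.
Net charge -2.
Molecular formula: [C14H13NO7]2-

[C14H13NO7]2-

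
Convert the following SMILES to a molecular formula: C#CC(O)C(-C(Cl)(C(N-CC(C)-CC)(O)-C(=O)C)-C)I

Heavy atoms from the SMILES: 14 C, 1 Cl, 1 I, 1 N, 3 O.
Implicit hydrogens by atom environment:
  4 × C: 3 H each → 12
  4 × C: 1 H each → 4
  4 × C: no H
  2 × C: 2 H each → 4
  2 × O: 1 H each → 2
  1 × Cl: no H
  1 × I: no H
  1 × N: 1 H
  1 × O: no H
  Total hydrogens = 23.
Molecular formula: C14H23ClINO3

C14H23ClINO3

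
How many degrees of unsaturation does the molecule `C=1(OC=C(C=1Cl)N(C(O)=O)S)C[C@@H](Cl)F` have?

Molecular formula from the SMILES: C7H6Cl2FNO3S.
DoU = (2C + 2 + N − H − X)/2 = (2·7 + 2 + 1 − 6 − 3)/2 = 8/2 = 4.
(Structurally: 1 ring(s) + 3 π bond(s) = 4.)

4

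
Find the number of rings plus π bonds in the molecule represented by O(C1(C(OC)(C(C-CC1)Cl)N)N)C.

Molecular formula from the SMILES: C8H17ClN2O2.
DoU = (2C + 2 + N − H − X)/2 = (2·8 + 2 + 2 − 17 − 1)/2 = 2/2 = 1.
(Structurally: 1 ring(s) + 0 π bond(s) = 1.)

1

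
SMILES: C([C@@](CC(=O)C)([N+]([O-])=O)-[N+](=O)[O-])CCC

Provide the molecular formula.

Heavy atoms from the SMILES: 8 C, 2 N, 5 O.
Implicit hydrogens by atom environment:
  4 × C: 2 H each → 8
  3 × O: no H
  2 × C: 3 H each → 6
  2 × C: no H
  2 × N (charge +1): no H
  2 × O (charge -1): no H
  Total hydrogens = 14.
Molecular formula: C8H14N2O5

C8H14N2O5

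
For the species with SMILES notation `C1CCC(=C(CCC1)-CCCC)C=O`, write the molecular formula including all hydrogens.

C13H22O

Heavy atoms from the SMILES: 13 C, 1 O.
Implicit hydrogens by atom environment:
  9 × C: 2 H each → 18
  2 × C: no H
  1 × C: 3 H
  1 × C: 1 H
  1 × O: no H
  Total hydrogens = 22.
Molecular formula: C13H22O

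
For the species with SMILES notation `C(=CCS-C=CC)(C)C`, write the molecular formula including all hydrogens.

C8H14S

Heavy atoms from the SMILES: 8 C, 1 S.
Implicit hydrogens by atom environment:
  3 × C: 3 H each → 9
  3 × C: 1 H each → 3
  1 × C: 2 H
  1 × C: no H
  1 × S: no H
  Total hydrogens = 14.
Molecular formula: C8H14S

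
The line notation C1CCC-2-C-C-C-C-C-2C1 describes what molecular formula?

Heavy atoms from the SMILES: 10 C.
Implicit hydrogens by atom environment:
  8 × C: 2 H each → 16
  2 × C: 1 H each → 2
  Total hydrogens = 18.
Molecular formula: C10H18

C10H18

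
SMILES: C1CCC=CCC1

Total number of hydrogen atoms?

Hydrogens are implicit in SMILES; fill each atom to its normal valence:
  5 × C: 2 H each → 10
  2 × C: 1 H each → 2
  Total hydrogens = 12.

12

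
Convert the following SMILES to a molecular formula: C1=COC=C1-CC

C6H8O

Heavy atoms from the SMILES: 6 C, 1 O.
Implicit hydrogens by atom environment:
  3 × C (aromatic): 1 H each → 3
  1 × C: 3 H
  1 × C: 2 H
  1 × C (aromatic): no H
  1 × O (aromatic): no H
  Total hydrogens = 8.
Molecular formula: C6H8O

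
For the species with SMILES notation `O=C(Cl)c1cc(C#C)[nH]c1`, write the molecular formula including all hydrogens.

Heavy atoms from the SMILES: 7 C, 1 Cl, 1 N, 1 O.
Implicit hydrogens by atom environment:
  2 × C (aromatic): 1 H each → 2
  2 × C (aromatic): no H
  2 × C: no H
  1 × C: 1 H
  1 × Cl: no H
  1 × N (aromatic): 1 H
  1 × O: no H
  Total hydrogens = 4.
Molecular formula: C7H4ClNO

C7H4ClNO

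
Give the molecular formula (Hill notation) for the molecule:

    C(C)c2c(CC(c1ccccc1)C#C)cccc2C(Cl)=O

Heavy atoms from the SMILES: 19 C, 1 Cl, 1 O.
Implicit hydrogens by atom environment:
  8 × C (aromatic): 1 H each → 8
  4 × C (aromatic): no H
  2 × C: 2 H each → 4
  2 × C: 1 H each → 2
  2 × C: no H
  1 × C: 3 H
  1 × Cl: no H
  1 × O: no H
  Total hydrogens = 17.
Molecular formula: C19H17ClO

C19H17ClO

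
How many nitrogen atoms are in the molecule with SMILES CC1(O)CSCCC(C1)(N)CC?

1

The symbol for nitrogen appears 1 time in the SMILES.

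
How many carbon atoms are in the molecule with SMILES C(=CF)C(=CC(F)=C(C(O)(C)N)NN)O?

8

The symbol for carbon appears 8 times in the SMILES.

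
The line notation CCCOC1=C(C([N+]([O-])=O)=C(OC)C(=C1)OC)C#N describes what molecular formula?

Heavy atoms from the SMILES: 12 C, 2 N, 5 O.
Implicit hydrogens by atom environment:
  5 × C (aromatic): no H
  4 × O: no H
  3 × C: 3 H each → 9
  2 × C: 2 H each → 4
  1 × C (aromatic): 1 H
  1 × C: no H
  1 × N (charge +1): no H
  1 × N: no H
  1 × O (charge -1): no H
  Total hydrogens = 14.
Molecular formula: C12H14N2O5

C12H14N2O5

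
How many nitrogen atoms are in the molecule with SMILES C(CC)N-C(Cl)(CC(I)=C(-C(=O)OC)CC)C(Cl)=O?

The symbol for nitrogen appears 1 time in the SMILES.

1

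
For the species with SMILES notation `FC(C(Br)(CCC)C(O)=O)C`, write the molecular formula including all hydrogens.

C7H12BrFO2

Heavy atoms from the SMILES: 1 Br, 7 C, 1 F, 2 O.
Implicit hydrogens by atom environment:
  2 × C: 3 H each → 6
  2 × C: 2 H each → 4
  2 × C: no H
  1 × Br: no H
  1 × C: 1 H
  1 × F: no H
  1 × O: 1 H
  1 × O: no H
  Total hydrogens = 12.
Molecular formula: C7H12BrFO2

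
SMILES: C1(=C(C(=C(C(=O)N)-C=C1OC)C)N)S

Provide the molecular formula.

Heavy atoms from the SMILES: 9 C, 2 N, 2 O, 1 S.
Implicit hydrogens by atom environment:
  5 × C (aromatic): no H
  2 × C: 3 H each → 6
  2 × N: 2 H each → 4
  2 × O: no H
  1 × C (aromatic): 1 H
  1 × C: no H
  1 × S: 1 H
  Total hydrogens = 12.
Molecular formula: C9H12N2O2S

C9H12N2O2S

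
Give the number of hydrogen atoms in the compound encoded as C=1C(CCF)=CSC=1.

7

Hydrogens are implicit in SMILES; fill each atom to its normal valence:
  3 × C (aromatic): 1 H each → 3
  2 × C: 2 H each → 4
  1 × C (aromatic): no H
  1 × F: no H
  1 × S (aromatic): no H
  Total hydrogens = 7.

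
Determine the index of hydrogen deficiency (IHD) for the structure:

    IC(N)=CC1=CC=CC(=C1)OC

Molecular formula from the SMILES: C9H10INO.
DoU = (2C + 2 + N − H − X)/2 = (2·9 + 2 + 1 − 10 − 1)/2 = 10/2 = 5.
(Structurally: 1 ring(s) + 4 π bond(s) = 5.)

5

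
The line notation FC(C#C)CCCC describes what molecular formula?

Heavy atoms from the SMILES: 7 C, 1 F.
Implicit hydrogens by atom environment:
  3 × C: 2 H each → 6
  2 × C: 1 H each → 2
  1 × C: 3 H
  1 × C: no H
  1 × F: no H
  Total hydrogens = 11.
Molecular formula: C7H11F

C7H11F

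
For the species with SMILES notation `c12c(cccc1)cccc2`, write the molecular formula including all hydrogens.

Heavy atoms from the SMILES: 10 C.
Implicit hydrogens by atom environment:
  8 × C (aromatic): 1 H each → 8
  2 × C (aromatic): no H
  Total hydrogens = 8.
Molecular formula: C10H8

C10H8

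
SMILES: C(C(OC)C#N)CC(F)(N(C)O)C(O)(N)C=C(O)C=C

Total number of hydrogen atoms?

20

Hydrogens are implicit in SMILES; fill each atom to its normal valence:
  4 × C: no H
  3 × C: 2 H each → 6
  3 × C: 1 H each → 3
  3 × O: 1 H each → 3
  2 × C: 3 H each → 6
  2 × N: no H
  1 × F: no H
  1 × N: 2 H
  1 × O: no H
  Total hydrogens = 20.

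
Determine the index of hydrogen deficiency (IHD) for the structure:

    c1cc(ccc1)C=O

Molecular formula from the SMILES: C7H6O.
DoU = (2C + 2 + N − H − X)/2 = (2·7 + 2 + 0 − 6 − 0)/2 = 10/2 = 5.
(Structurally: 1 ring(s) + 4 π bond(s) = 5.)

5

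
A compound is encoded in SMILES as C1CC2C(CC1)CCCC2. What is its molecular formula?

C10H18

Heavy atoms from the SMILES: 10 C.
Implicit hydrogens by atom environment:
  8 × C: 2 H each → 16
  2 × C: 1 H each → 2
  Total hydrogens = 18.
Molecular formula: C10H18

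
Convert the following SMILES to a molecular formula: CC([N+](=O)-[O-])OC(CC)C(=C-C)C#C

C10H15NO3

Heavy atoms from the SMILES: 10 C, 1 N, 3 O.
Implicit hydrogens by atom environment:
  4 × C: 1 H each → 4
  3 × C: 3 H each → 9
  2 × C: no H
  2 × O: no H
  1 × C: 2 H
  1 × N (charge +1): no H
  1 × O (charge -1): no H
  Total hydrogens = 15.
Molecular formula: C10H15NO3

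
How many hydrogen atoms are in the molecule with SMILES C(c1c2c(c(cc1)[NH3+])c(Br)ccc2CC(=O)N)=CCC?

18

Hydrogens are implicit in SMILES; fill each atom to its normal valence:
  6 × C (aromatic): no H
  4 × C (aromatic): 1 H each → 4
  2 × C: 2 H each → 4
  2 × C: 1 H each → 2
  1 × Br: no H
  1 × C: 3 H
  1 × C: no H
  1 × N (charge +1): 3 H
  1 × N: 2 H
  1 × O: no H
  Total hydrogens = 18.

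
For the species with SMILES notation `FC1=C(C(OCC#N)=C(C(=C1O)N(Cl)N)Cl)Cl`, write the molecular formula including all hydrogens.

C8H5Cl3FN3O2

Heavy atoms from the SMILES: 8 C, 3 Cl, 1 F, 3 N, 2 O.
Implicit hydrogens by atom environment:
  6 × C (aromatic): no H
  3 × Cl: no H
  2 × N: no H
  1 × C: 2 H
  1 × C: no H
  1 × F: no H
  1 × N: 2 H
  1 × O: 1 H
  1 × O: no H
  Total hydrogens = 5.
Molecular formula: C8H5Cl3FN3O2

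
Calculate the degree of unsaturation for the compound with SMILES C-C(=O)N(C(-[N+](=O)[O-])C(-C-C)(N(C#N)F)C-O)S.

Molecular formula from the SMILES: C8H13FN4O4S.
DoU = (2C + 2 + N − H − X)/2 = (2·8 + 2 + 4 − 13 − 1)/2 = 8/2 = 4.
(Structurally: 0 ring(s) + 4 π bond(s) = 4.)

4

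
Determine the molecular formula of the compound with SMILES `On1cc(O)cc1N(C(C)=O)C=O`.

Heavy atoms from the SMILES: 7 C, 2 N, 4 O.
Implicit hydrogens by atom environment:
  2 × C (aromatic): 1 H each → 2
  2 × C (aromatic): no H
  2 × O: 1 H each → 2
  2 × O: no H
  1 × C: 3 H
  1 × C: 1 H
  1 × C: no H
  1 × N (aromatic): no H
  1 × N: no H
  Total hydrogens = 8.
Molecular formula: C7H8N2O4

C7H8N2O4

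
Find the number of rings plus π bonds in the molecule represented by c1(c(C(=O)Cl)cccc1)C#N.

Molecular formula from the SMILES: C8H4ClNO.
DoU = (2C + 2 + N − H − X)/2 = (2·8 + 2 + 1 − 4 − 1)/2 = 14/2 = 7.
(Structurally: 1 ring(s) + 6 π bond(s) = 7.)

7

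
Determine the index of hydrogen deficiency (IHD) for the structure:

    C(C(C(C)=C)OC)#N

Molecular formula from the SMILES: C6H9NO.
DoU = (2C + 2 + N − H − X)/2 = (2·6 + 2 + 1 − 9 − 0)/2 = 6/2 = 3.
(Structurally: 0 ring(s) + 3 π bond(s) = 3.)

3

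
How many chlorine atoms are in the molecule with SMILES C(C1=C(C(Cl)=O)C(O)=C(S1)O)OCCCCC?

1

The symbol for chlorine appears 1 time in the SMILES.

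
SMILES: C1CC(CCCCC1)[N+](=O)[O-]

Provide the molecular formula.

C8H15NO2

Heavy atoms from the SMILES: 8 C, 1 N, 2 O.
Implicit hydrogens by atom environment:
  7 × C: 2 H each → 14
  1 × C: 1 H
  1 × N (charge +1): no H
  1 × O: no H
  1 × O (charge -1): no H
  Total hydrogens = 15.
Molecular formula: C8H15NO2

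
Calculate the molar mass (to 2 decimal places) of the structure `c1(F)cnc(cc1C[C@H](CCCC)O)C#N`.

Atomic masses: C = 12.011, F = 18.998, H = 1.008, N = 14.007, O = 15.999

Molecular formula: C12H15FN2O.
M = 12×12.011 + 1×18.998 + 15×1.008 + 2×14.007 + 1×15.999 = 222.26 g/mol.

222.26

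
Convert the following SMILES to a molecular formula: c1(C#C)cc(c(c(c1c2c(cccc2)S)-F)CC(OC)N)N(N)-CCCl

Heavy atoms from the SMILES: 19 C, 1 Cl, 1 F, 3 N, 1 O, 1 S.
Implicit hydrogens by atom environment:
  7 × C (aromatic): no H
  5 × C (aromatic): 1 H each → 5
  3 × C: 2 H each → 6
  2 × C: 1 H each → 2
  2 × N: 2 H each → 4
  1 × C: 3 H
  1 × C: no H
  1 × Cl: no H
  1 × F: no H
  1 × N: no H
  1 × O: no H
  1 × S: 1 H
  Total hydrogens = 21.
Molecular formula: C19H21ClFN3OS

C19H21ClFN3OS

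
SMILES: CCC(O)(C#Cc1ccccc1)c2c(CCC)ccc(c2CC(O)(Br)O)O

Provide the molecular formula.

Heavy atoms from the SMILES: 1 Br, 22 C, 4 O.
Implicit hydrogens by atom environment:
  7 × C (aromatic): 1 H each → 7
  5 × C (aromatic): no H
  4 × C: 2 H each → 8
  4 × C: no H
  4 × O: 1 H each → 4
  2 × C: 3 H each → 6
  1 × Br: no H
  Total hydrogens = 25.
Molecular formula: C22H25BrO4

C22H25BrO4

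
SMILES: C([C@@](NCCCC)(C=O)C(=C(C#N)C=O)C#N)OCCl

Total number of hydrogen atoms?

16

Hydrogens are implicit in SMILES; fill each atom to its normal valence:
  5 × C: 2 H each → 10
  5 × C: no H
  3 × O: no H
  2 × C: 1 H each → 2
  2 × N: no H
  1 × C: 3 H
  1 × Cl: no H
  1 × N: 1 H
  Total hydrogens = 16.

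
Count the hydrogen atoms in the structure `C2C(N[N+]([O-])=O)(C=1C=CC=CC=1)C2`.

10

Hydrogens are implicit in SMILES; fill each atom to its normal valence:
  5 × C (aromatic): 1 H each → 5
  2 × C: 2 H each → 4
  1 × C: no H
  1 × C (aromatic): no H
  1 × N: 1 H
  1 × N (charge +1): no H
  1 × O: no H
  1 × O (charge -1): no H
  Total hydrogens = 10.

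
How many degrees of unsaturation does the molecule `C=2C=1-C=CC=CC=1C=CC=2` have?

Molecular formula from the SMILES: C10H8.
DoU = (2C + 2 + N − H − X)/2 = (2·10 + 2 + 0 − 8 − 0)/2 = 14/2 = 7.
(Structurally: 2 ring(s) + 5 π bond(s) = 7.)

7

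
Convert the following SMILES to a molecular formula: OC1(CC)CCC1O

Heavy atoms from the SMILES: 6 C, 2 O.
Implicit hydrogens by atom environment:
  3 × C: 2 H each → 6
  2 × O: 1 H each → 2
  1 × C: 3 H
  1 × C: 1 H
  1 × C: no H
  Total hydrogens = 12.
Molecular formula: C6H12O2

C6H12O2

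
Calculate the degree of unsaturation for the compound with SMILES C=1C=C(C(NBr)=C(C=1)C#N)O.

6

Molecular formula from the SMILES: C7H5BrN2O.
DoU = (2C + 2 + N − H − X)/2 = (2·7 + 2 + 2 − 5 − 1)/2 = 12/2 = 6.
(Structurally: 1 ring(s) + 5 π bond(s) = 6.)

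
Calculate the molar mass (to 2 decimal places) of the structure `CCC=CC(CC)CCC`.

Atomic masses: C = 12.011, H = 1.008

Molecular formula: C10H20.
M = 10×12.011 + 20×1.008 = 140.27 g/mol.

140.27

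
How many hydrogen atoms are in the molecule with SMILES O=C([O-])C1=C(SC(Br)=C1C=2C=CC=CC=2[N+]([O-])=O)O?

5

Hydrogens are implicit in SMILES; fill each atom to its normal valence:
  6 × C (aromatic): no H
  4 × C (aromatic): 1 H each → 4
  2 × O: no H
  2 × O (charge -1): no H
  1 × Br: no H
  1 × C: no H
  1 × N (charge +1): no H
  1 × O: 1 H
  1 × S (aromatic): no H
  Total hydrogens = 5.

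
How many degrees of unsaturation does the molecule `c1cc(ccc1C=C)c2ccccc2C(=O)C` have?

10

Molecular formula from the SMILES: C16H14O.
DoU = (2C + 2 + N − H − X)/2 = (2·16 + 2 + 0 − 14 − 0)/2 = 20/2 = 10.
(Structurally: 2 ring(s) + 8 π bond(s) = 10.)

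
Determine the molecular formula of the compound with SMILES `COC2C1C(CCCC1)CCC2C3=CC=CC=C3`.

Heavy atoms from the SMILES: 17 C, 1 O.
Implicit hydrogens by atom environment:
  6 × C: 2 H each → 12
  5 × C (aromatic): 1 H each → 5
  4 × C: 1 H each → 4
  1 × C: 3 H
  1 × C (aromatic): no H
  1 × O: no H
  Total hydrogens = 24.
Molecular formula: C17H24O

C17H24O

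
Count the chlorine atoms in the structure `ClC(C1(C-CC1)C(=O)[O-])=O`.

1

The symbol for chlorine appears 1 time in the SMILES.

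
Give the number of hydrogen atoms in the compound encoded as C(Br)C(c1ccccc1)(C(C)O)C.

Hydrogens are implicit in SMILES; fill each atom to its normal valence:
  5 × C (aromatic): 1 H each → 5
  2 × C: 3 H each → 6
  1 × Br: no H
  1 × C: 2 H
  1 × C: 1 H
  1 × C: no H
  1 × C (aromatic): no H
  1 × O: 1 H
  Total hydrogens = 15.

15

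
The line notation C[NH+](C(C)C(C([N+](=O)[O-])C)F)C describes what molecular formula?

C7H16FN2O2+

Heavy atoms from the SMILES: 7 C, 1 F, 2 N, 2 O.
Implicit hydrogens by atom environment:
  4 × C: 3 H each → 12
  3 × C: 1 H each → 3
  1 × F: no H
  1 × N (charge +1): 1 H
  1 × N (charge +1): no H
  1 × O: no H
  1 × O (charge -1): no H
  Total hydrogens = 16.
Net charge +1.
Molecular formula: C7H16FN2O2+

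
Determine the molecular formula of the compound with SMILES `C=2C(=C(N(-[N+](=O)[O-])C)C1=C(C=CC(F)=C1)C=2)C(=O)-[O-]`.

Heavy atoms from the SMILES: 12 C, 1 F, 2 N, 4 O.
Implicit hydrogens by atom environment:
  5 × C (aromatic): 1 H each → 5
  5 × C (aromatic): no H
  2 × O: no H
  2 × O (charge -1): no H
  1 × C: 3 H
  1 × C: no H
  1 × F: no H
  1 × N: no H
  1 × N (charge +1): no H
  Total hydrogens = 8.
Net charge -1.
Molecular formula: C12H8FN2O4-

C12H8FN2O4-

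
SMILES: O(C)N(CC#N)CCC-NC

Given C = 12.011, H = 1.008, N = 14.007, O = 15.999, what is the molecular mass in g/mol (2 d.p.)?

157.22

Molecular formula: C7H15N3O.
M = 7×12.011 + 15×1.008 + 3×14.007 + 1×15.999 = 157.22 g/mol.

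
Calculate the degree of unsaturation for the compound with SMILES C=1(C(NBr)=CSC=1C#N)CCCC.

5

Molecular formula from the SMILES: C9H11BrN2S.
DoU = (2C + 2 + N − H − X)/2 = (2·9 + 2 + 2 − 11 − 1)/2 = 10/2 = 5.
(Structurally: 1 ring(s) + 4 π bond(s) = 5.)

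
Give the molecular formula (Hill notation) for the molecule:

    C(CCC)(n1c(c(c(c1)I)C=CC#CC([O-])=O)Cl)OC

C14H14ClINO3-

Heavy atoms from the SMILES: 14 C, 1 Cl, 1 I, 1 N, 3 O.
Implicit hydrogens by atom environment:
  3 × C: 1 H each → 3
  3 × C (aromatic): no H
  3 × C: no H
  2 × C: 3 H each → 6
  2 × C: 2 H each → 4
  2 × O: no H
  1 × C (aromatic): 1 H
  1 × Cl: no H
  1 × I: no H
  1 × N (aromatic): no H
  1 × O (charge -1): no H
  Total hydrogens = 14.
Net charge -1.
Molecular formula: C14H14ClINO3-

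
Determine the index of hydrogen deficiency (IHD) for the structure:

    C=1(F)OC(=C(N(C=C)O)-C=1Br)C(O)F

4

Molecular formula from the SMILES: C7H6BrF2NO3.
DoU = (2C + 2 + N − H − X)/2 = (2·7 + 2 + 1 − 6 − 3)/2 = 8/2 = 4.
(Structurally: 1 ring(s) + 3 π bond(s) = 4.)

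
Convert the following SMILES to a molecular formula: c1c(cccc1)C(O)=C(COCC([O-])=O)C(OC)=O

Heavy atoms from the SMILES: 13 C, 6 O.
Implicit hydrogens by atom environment:
  5 × C (aromatic): 1 H each → 5
  4 × C: no H
  4 × O: no H
  2 × C: 2 H each → 4
  1 × C: 3 H
  1 × C (aromatic): no H
  1 × O: 1 H
  1 × O (charge -1): no H
  Total hydrogens = 13.
Net charge -1.
Molecular formula: C13H13O6-

C13H13O6-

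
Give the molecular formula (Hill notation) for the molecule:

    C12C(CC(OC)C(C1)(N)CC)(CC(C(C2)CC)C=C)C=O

C18H31NO2

Heavy atoms from the SMILES: 18 C, 1 N, 2 O.
Implicit hydrogens by atom environment:
  7 × C: 2 H each → 14
  6 × C: 1 H each → 6
  3 × C: 3 H each → 9
  2 × C: no H
  2 × O: no H
  1 × N: 2 H
  Total hydrogens = 31.
Molecular formula: C18H31NO2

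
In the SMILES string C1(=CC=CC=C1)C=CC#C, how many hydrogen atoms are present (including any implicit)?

Hydrogens are implicit in SMILES; fill each atom to its normal valence:
  5 × C (aromatic): 1 H each → 5
  3 × C: 1 H each → 3
  1 × C: no H
  1 × C (aromatic): no H
  Total hydrogens = 8.

8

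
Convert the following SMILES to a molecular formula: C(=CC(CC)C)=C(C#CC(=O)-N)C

C11H15NO

Heavy atoms from the SMILES: 11 C, 1 N, 1 O.
Implicit hydrogens by atom environment:
  5 × C: no H
  3 × C: 3 H each → 9
  2 × C: 1 H each → 2
  1 × C: 2 H
  1 × N: 2 H
  1 × O: no H
  Total hydrogens = 15.
Molecular formula: C11H15NO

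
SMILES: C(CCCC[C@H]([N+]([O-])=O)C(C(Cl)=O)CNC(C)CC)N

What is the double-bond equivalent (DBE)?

Molecular formula from the SMILES: C13H26ClN3O3.
DoU = (2C + 2 + N − H − X)/2 = (2·13 + 2 + 3 − 26 − 1)/2 = 4/2 = 2.
(Structurally: 0 ring(s) + 2 π bond(s) = 2.)

2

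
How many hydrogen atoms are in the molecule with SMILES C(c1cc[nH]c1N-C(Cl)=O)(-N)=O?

6

Hydrogens are implicit in SMILES; fill each atom to its normal valence:
  2 × C (aromatic): 1 H each → 2
  2 × C (aromatic): no H
  2 × C: no H
  2 × O: no H
  1 × Cl: no H
  1 × N: 2 H
  1 × N (aromatic): 1 H
  1 × N: 1 H
  Total hydrogens = 6.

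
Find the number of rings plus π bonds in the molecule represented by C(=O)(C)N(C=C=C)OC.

3

Molecular formula from the SMILES: C6H9NO2.
DoU = (2C + 2 + N − H − X)/2 = (2·6 + 2 + 1 − 9 − 0)/2 = 6/2 = 3.
(Structurally: 0 ring(s) + 3 π bond(s) = 3.)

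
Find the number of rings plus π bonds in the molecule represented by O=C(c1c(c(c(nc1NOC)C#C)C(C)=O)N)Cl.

Molecular formula from the SMILES: C11H10ClN3O3.
DoU = (2C + 2 + N − H − X)/2 = (2·11 + 2 + 3 − 10 − 1)/2 = 16/2 = 8.
(Structurally: 1 ring(s) + 7 π bond(s) = 8.)

8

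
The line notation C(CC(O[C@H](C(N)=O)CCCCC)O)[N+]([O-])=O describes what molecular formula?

C10H20N2O5

Heavy atoms from the SMILES: 10 C, 2 N, 5 O.
Implicit hydrogens by atom environment:
  6 × C: 2 H each → 12
  3 × O: no H
  2 × C: 1 H each → 2
  1 × C: 3 H
  1 × C: no H
  1 × N: 2 H
  1 × N (charge +1): no H
  1 × O: 1 H
  1 × O (charge -1): no H
  Total hydrogens = 20.
Molecular formula: C10H20N2O5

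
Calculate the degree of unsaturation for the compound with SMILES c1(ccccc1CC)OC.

Molecular formula from the SMILES: C9H12O.
DoU = (2C + 2 + N − H − X)/2 = (2·9 + 2 + 0 − 12 − 0)/2 = 8/2 = 4.
(Structurally: 1 ring(s) + 3 π bond(s) = 4.)

4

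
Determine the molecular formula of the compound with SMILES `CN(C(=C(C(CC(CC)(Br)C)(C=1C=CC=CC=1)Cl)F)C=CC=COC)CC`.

C22H30BrClFNO

Heavy atoms from the SMILES: 1 Br, 22 C, 1 Cl, 1 F, 1 N, 1 O.
Implicit hydrogens by atom environment:
  5 × C: 3 H each → 15
  5 × C (aromatic): 1 H each → 5
  4 × C: 1 H each → 4
  4 × C: no H
  3 × C: 2 H each → 6
  1 × Br: no H
  1 × C (aromatic): no H
  1 × Cl: no H
  1 × F: no H
  1 × N: no H
  1 × O: no H
  Total hydrogens = 30.
Molecular formula: C22H30BrClFNO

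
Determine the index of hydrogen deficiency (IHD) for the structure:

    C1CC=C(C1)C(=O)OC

3

Molecular formula from the SMILES: C7H10O2.
DoU = (2C + 2 + N − H − X)/2 = (2·7 + 2 + 0 − 10 − 0)/2 = 6/2 = 3.
(Structurally: 1 ring(s) + 2 π bond(s) = 3.)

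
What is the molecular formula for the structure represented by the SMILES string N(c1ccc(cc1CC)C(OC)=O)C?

Heavy atoms from the SMILES: 11 C, 1 N, 2 O.
Implicit hydrogens by atom environment:
  3 × C: 3 H each → 9
  3 × C (aromatic): 1 H each → 3
  3 × C (aromatic): no H
  2 × O: no H
  1 × C: 2 H
  1 × C: no H
  1 × N: 1 H
  Total hydrogens = 15.
Molecular formula: C11H15NO2

C11H15NO2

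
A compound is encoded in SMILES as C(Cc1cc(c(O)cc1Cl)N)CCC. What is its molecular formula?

Heavy atoms from the SMILES: 11 C, 1 Cl, 1 N, 1 O.
Implicit hydrogens by atom environment:
  4 × C: 2 H each → 8
  4 × C (aromatic): no H
  2 × C (aromatic): 1 H each → 2
  1 × C: 3 H
  1 × Cl: no H
  1 × N: 2 H
  1 × O: 1 H
  Total hydrogens = 16.
Molecular formula: C11H16ClNO

C11H16ClNO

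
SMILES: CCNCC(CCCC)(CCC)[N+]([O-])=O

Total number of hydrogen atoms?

24

Hydrogens are implicit in SMILES; fill each atom to its normal valence:
  7 × C: 2 H each → 14
  3 × C: 3 H each → 9
  1 × C: no H
  1 × N: 1 H
  1 × N (charge +1): no H
  1 × O: no H
  1 × O (charge -1): no H
  Total hydrogens = 24.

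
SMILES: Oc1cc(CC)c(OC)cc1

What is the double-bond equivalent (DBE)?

4

Molecular formula from the SMILES: C9H12O2.
DoU = (2C + 2 + N − H − X)/2 = (2·9 + 2 + 0 − 12 − 0)/2 = 8/2 = 4.
(Structurally: 1 ring(s) + 3 π bond(s) = 4.)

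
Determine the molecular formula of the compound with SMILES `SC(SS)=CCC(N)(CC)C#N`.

C7H12N2S3

Heavy atoms from the SMILES: 7 C, 2 N, 3 S.
Implicit hydrogens by atom environment:
  3 × C: no H
  2 × C: 2 H each → 4
  2 × S: 1 H each → 2
  1 × C: 3 H
  1 × C: 1 H
  1 × N: 2 H
  1 × N: no H
  1 × S: no H
  Total hydrogens = 12.
Molecular formula: C7H12N2S3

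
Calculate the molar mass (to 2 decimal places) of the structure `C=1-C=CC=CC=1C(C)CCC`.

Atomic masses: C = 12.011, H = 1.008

Molecular formula: C11H16.
M = 11×12.011 + 16×1.008 = 148.25 g/mol.

148.25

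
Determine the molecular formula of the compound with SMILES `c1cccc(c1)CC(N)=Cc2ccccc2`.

Heavy atoms from the SMILES: 15 C, 1 N.
Implicit hydrogens by atom environment:
  10 × C (aromatic): 1 H each → 10
  2 × C (aromatic): no H
  1 × C: 2 H
  1 × C: 1 H
  1 × C: no H
  1 × N: 2 H
  Total hydrogens = 15.
Molecular formula: C15H15N

C15H15N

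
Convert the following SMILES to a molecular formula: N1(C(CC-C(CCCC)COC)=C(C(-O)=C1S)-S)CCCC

C17H31NO2S2

Heavy atoms from the SMILES: 17 C, 1 N, 2 O, 2 S.
Implicit hydrogens by atom environment:
  9 × C: 2 H each → 18
  4 × C (aromatic): no H
  3 × C: 3 H each → 9
  2 × S: 1 H each → 2
  1 × C: 1 H
  1 × N (aromatic): no H
  1 × O: 1 H
  1 × O: no H
  Total hydrogens = 31.
Molecular formula: C17H31NO2S2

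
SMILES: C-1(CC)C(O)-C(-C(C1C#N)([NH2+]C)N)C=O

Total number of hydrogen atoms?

Hydrogens are implicit in SMILES; fill each atom to its normal valence:
  5 × C: 1 H each → 5
  2 × C: 3 H each → 6
  2 × C: no H
  1 × C: 2 H
  1 × N (charge +1): 2 H
  1 × N: 2 H
  1 × N: no H
  1 × O: 1 H
  1 × O: no H
  Total hydrogens = 18.

18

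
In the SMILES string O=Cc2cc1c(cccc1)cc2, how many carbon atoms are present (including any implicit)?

11

The symbol for carbon appears 11 times in the SMILES. Lowercase c denotes aromatic carbon and counts toward C.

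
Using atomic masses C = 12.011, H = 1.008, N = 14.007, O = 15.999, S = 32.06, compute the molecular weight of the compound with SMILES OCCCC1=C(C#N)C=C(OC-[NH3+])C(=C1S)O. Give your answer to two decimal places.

255.31

Molecular formula: C11H15N2O3S+.
M = 11×12.011 + 15×1.008 + 2×14.007 + 3×15.999 + 1×32.06 = 255.31 g/mol.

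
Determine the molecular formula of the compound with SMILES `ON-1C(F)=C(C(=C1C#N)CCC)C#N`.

C9H8FN3O

Heavy atoms from the SMILES: 9 C, 1 F, 3 N, 1 O.
Implicit hydrogens by atom environment:
  4 × C (aromatic): no H
  2 × C: 2 H each → 4
  2 × C: no H
  2 × N: no H
  1 × C: 3 H
  1 × F: no H
  1 × N (aromatic): no H
  1 × O: 1 H
  Total hydrogens = 8.
Molecular formula: C9H8FN3O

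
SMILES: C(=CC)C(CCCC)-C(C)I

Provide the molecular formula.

Heavy atoms from the SMILES: 10 C, 1 I.
Implicit hydrogens by atom environment:
  4 × C: 1 H each → 4
  3 × C: 3 H each → 9
  3 × C: 2 H each → 6
  1 × I: no H
  Total hydrogens = 19.
Molecular formula: C10H19I

C10H19I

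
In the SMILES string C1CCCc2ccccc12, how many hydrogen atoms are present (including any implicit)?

Hydrogens are implicit in SMILES; fill each atom to its normal valence:
  4 × C: 2 H each → 8
  4 × C (aromatic): 1 H each → 4
  2 × C (aromatic): no H
  Total hydrogens = 12.

12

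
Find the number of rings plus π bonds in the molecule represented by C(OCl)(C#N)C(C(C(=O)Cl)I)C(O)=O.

4

Molecular formula from the SMILES: C6H4Cl2INO4.
DoU = (2C + 2 + N − H − X)/2 = (2·6 + 2 + 1 − 4 − 3)/2 = 8/2 = 4.
(Structurally: 0 ring(s) + 4 π bond(s) = 4.)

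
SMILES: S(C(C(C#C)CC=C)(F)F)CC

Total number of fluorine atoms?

The symbol for fluorine appears 2 times in the SMILES.

2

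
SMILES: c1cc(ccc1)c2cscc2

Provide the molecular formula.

Heavy atoms from the SMILES: 10 C, 1 S.
Implicit hydrogens by atom environment:
  8 × C (aromatic): 1 H each → 8
  2 × C (aromatic): no H
  1 × S (aromatic): no H
  Total hydrogens = 8.
Molecular formula: C10H8S

C10H8S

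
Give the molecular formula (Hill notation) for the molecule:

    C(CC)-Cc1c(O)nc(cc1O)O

C9H13NO3

Heavy atoms from the SMILES: 9 C, 1 N, 3 O.
Implicit hydrogens by atom environment:
  4 × C (aromatic): no H
  3 × C: 2 H each → 6
  3 × O: 1 H each → 3
  1 × C: 3 H
  1 × C (aromatic): 1 H
  1 × N (aromatic): no H
  Total hydrogens = 13.
Molecular formula: C9H13NO3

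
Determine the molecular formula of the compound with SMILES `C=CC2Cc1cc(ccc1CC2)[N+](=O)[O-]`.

Heavy atoms from the SMILES: 12 C, 1 N, 2 O.
Implicit hydrogens by atom environment:
  4 × C: 2 H each → 8
  3 × C (aromatic): 1 H each → 3
  3 × C (aromatic): no H
  2 × C: 1 H each → 2
  1 × N (charge +1): no H
  1 × O: no H
  1 × O (charge -1): no H
  Total hydrogens = 13.
Molecular formula: C12H13NO2

C12H13NO2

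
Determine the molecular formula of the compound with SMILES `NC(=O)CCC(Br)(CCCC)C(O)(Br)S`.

C9H17Br2NO2S

Heavy atoms from the SMILES: 2 Br, 9 C, 1 N, 2 O, 1 S.
Implicit hydrogens by atom environment:
  5 × C: 2 H each → 10
  3 × C: no H
  2 × Br: no H
  1 × C: 3 H
  1 × N: 2 H
  1 × O: 1 H
  1 × O: no H
  1 × S: 1 H
  Total hydrogens = 17.
Molecular formula: C9H17Br2NO2S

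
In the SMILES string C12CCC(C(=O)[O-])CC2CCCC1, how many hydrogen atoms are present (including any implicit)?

17

Hydrogens are implicit in SMILES; fill each atom to its normal valence:
  7 × C: 2 H each → 14
  3 × C: 1 H each → 3
  1 × C: no H
  1 × O: no H
  1 × O (charge -1): no H
  Total hydrogens = 17.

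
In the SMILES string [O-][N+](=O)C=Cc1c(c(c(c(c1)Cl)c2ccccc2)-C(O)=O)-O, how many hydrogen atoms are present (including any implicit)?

Hydrogens are implicit in SMILES; fill each atom to its normal valence:
  6 × C (aromatic): 1 H each → 6
  6 × C (aromatic): no H
  2 × C: 1 H each → 2
  2 × O: 1 H each → 2
  2 × O: no H
  1 × C: no H
  1 × Cl: no H
  1 × N (charge +1): no H
  1 × O (charge -1): no H
  Total hydrogens = 10.

10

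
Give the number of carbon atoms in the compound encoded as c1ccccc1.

6

The symbol for carbon appears 6 times in the SMILES. Lowercase c denotes aromatic carbon and counts toward C.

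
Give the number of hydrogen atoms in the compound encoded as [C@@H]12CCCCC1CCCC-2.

18

Hydrogens are implicit in SMILES; fill each atom to its normal valence:
  8 × C: 2 H each → 16
  2 × C: 1 H each → 2
  Total hydrogens = 18.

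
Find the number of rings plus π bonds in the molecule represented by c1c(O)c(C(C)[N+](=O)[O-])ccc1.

5

Molecular formula from the SMILES: C8H9NO3.
DoU = (2C + 2 + N − H − X)/2 = (2·8 + 2 + 1 − 9 − 0)/2 = 10/2 = 5.
(Structurally: 1 ring(s) + 4 π bond(s) = 5.)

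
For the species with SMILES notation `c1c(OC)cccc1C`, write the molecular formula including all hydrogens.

Heavy atoms from the SMILES: 8 C, 1 O.
Implicit hydrogens by atom environment:
  4 × C (aromatic): 1 H each → 4
  2 × C: 3 H each → 6
  2 × C (aromatic): no H
  1 × O: no H
  Total hydrogens = 10.
Molecular formula: C8H10O

C8H10O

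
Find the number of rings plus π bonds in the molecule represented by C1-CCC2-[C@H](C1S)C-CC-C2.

Molecular formula from the SMILES: C10H18S.
DoU = (2C + 2 + N − H − X)/2 = (2·10 + 2 + 0 − 18 − 0)/2 = 4/2 = 2.
(Structurally: 2 ring(s) + 0 π bond(s) = 2.)

2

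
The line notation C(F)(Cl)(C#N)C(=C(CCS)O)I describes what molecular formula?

C6H6ClFINOS

Heavy atoms from the SMILES: 6 C, 1 Cl, 1 F, 1 I, 1 N, 1 O, 1 S.
Implicit hydrogens by atom environment:
  4 × C: no H
  2 × C: 2 H each → 4
  1 × Cl: no H
  1 × F: no H
  1 × I: no H
  1 × N: no H
  1 × O: 1 H
  1 × S: 1 H
  Total hydrogens = 6.
Molecular formula: C6H6ClFINOS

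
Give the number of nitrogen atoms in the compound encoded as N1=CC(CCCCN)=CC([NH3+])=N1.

The symbol for nitrogen appears 4 times in the SMILES.

4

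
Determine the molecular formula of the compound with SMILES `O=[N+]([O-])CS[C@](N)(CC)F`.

Heavy atoms from the SMILES: 4 C, 1 F, 2 N, 2 O, 1 S.
Implicit hydrogens by atom environment:
  2 × C: 2 H each → 4
  1 × C: 3 H
  1 × C: no H
  1 × F: no H
  1 × N: 2 H
  1 × N (charge +1): no H
  1 × O: no H
  1 × O (charge -1): no H
  1 × S: no H
  Total hydrogens = 9.
Molecular formula: C4H9FN2O2S

C4H9FN2O2S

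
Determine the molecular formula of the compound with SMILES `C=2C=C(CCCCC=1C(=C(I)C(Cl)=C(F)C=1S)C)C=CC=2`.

Heavy atoms from the SMILES: 17 C, 1 Cl, 1 F, 1 I, 1 S.
Implicit hydrogens by atom environment:
  7 × C (aromatic): no H
  5 × C (aromatic): 1 H each → 5
  4 × C: 2 H each → 8
  1 × C: 3 H
  1 × Cl: no H
  1 × F: no H
  1 × I: no H
  1 × S: 1 H
  Total hydrogens = 17.
Molecular formula: C17H17ClFIS

C17H17ClFIS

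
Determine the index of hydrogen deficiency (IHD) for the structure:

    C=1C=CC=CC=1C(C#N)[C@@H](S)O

6

Molecular formula from the SMILES: C9H9NOS.
DoU = (2C + 2 + N − H − X)/2 = (2·9 + 2 + 1 − 9 − 0)/2 = 12/2 = 6.
(Structurally: 1 ring(s) + 5 π bond(s) = 6.)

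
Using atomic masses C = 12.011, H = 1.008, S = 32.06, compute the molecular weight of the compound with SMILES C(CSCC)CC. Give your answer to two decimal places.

118.24

Molecular formula: C6H14S.
M = 6×12.011 + 14×1.008 + 1×32.06 = 118.24 g/mol.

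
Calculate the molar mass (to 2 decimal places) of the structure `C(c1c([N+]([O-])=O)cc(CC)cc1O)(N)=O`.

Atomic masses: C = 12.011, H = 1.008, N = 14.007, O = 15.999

210.19

Molecular formula: C9H10N2O4.
M = 9×12.011 + 10×1.008 + 2×14.007 + 4×15.999 = 210.19 g/mol.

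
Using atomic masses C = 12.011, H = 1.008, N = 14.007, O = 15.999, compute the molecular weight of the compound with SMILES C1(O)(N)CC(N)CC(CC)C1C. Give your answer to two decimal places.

Molecular formula: C9H20N2O.
M = 9×12.011 + 20×1.008 + 2×14.007 + 1×15.999 = 172.27 g/mol.

172.27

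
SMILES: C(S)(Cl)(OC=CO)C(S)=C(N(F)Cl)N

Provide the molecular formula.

Heavy atoms from the SMILES: 5 C, 2 Cl, 1 F, 2 N, 2 O, 2 S.
Implicit hydrogens by atom environment:
  3 × C: no H
  2 × C: 1 H each → 2
  2 × Cl: no H
  2 × S: 1 H each → 2
  1 × F: no H
  1 × N: 2 H
  1 × N: no H
  1 × O: 1 H
  1 × O: no H
  Total hydrogens = 7.
Molecular formula: C5H7Cl2FN2O2S2

C5H7Cl2FN2O2S2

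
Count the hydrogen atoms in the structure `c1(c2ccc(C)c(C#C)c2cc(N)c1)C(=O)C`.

Hydrogens are implicit in SMILES; fill each atom to its normal valence:
  6 × C (aromatic): no H
  4 × C (aromatic): 1 H each → 4
  2 × C: 3 H each → 6
  2 × C: no H
  1 × C: 1 H
  1 × N: 2 H
  1 × O: no H
  Total hydrogens = 13.

13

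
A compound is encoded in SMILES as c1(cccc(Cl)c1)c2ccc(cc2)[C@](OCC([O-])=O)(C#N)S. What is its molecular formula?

C16H11ClNO3S-

Heavy atoms from the SMILES: 16 C, 1 Cl, 1 N, 3 O, 1 S.
Implicit hydrogens by atom environment:
  8 × C (aromatic): 1 H each → 8
  4 × C (aromatic): no H
  3 × C: no H
  2 × O: no H
  1 × C: 2 H
  1 × Cl: no H
  1 × N: no H
  1 × O (charge -1): no H
  1 × S: 1 H
  Total hydrogens = 11.
Net charge -1.
Molecular formula: C16H11ClNO3S-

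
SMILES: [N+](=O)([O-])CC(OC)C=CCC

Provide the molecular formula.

C7H13NO3

Heavy atoms from the SMILES: 7 C, 1 N, 3 O.
Implicit hydrogens by atom environment:
  3 × C: 1 H each → 3
  2 × C: 3 H each → 6
  2 × C: 2 H each → 4
  2 × O: no H
  1 × N (charge +1): no H
  1 × O (charge -1): no H
  Total hydrogens = 13.
Molecular formula: C7H13NO3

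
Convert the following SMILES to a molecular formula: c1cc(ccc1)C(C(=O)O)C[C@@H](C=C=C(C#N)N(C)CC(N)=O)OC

Heavy atoms from the SMILES: 18 C, 3 N, 4 O.
Implicit hydrogens by atom environment:
  5 × C (aromatic): 1 H each → 5
  5 × C: no H
  3 × C: 1 H each → 3
  3 × O: no H
  2 × C: 3 H each → 6
  2 × C: 2 H each → 4
  2 × N: no H
  1 × C (aromatic): no H
  1 × N: 2 H
  1 × O: 1 H
  Total hydrogens = 21.
Molecular formula: C18H21N3O4

C18H21N3O4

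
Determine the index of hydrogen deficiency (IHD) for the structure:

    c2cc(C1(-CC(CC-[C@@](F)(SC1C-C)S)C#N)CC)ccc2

Molecular formula from the SMILES: C18H24FNS2.
DoU = (2C + 2 + N − H − X)/2 = (2·18 + 2 + 1 − 24 − 1)/2 = 14/2 = 7.
(Structurally: 2 ring(s) + 5 π bond(s) = 7.)

7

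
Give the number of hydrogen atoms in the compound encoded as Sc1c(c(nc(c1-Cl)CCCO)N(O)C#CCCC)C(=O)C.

Hydrogens are implicit in SMILES; fill each atom to its normal valence:
  5 × C: 2 H each → 10
  5 × C (aromatic): no H
  3 × C: no H
  2 × C: 3 H each → 6
  2 × O: 1 H each → 2
  1 × Cl: no H
  1 × N (aromatic): no H
  1 × N: no H
  1 × O: no H
  1 × S: 1 H
  Total hydrogens = 19.

19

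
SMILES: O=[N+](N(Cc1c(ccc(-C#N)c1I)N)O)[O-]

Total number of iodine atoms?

The symbol for iodine appears 1 time in the SMILES.

1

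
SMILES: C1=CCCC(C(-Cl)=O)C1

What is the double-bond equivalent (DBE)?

3

Molecular formula from the SMILES: C7H9ClO.
DoU = (2C + 2 + N − H − X)/2 = (2·7 + 2 + 0 − 9 − 1)/2 = 6/2 = 3.
(Structurally: 1 ring(s) + 2 π bond(s) = 3.)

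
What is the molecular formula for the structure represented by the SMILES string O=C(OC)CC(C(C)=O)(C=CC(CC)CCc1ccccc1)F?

Heavy atoms from the SMILES: 19 C, 1 F, 3 O.
Implicit hydrogens by atom environment:
  5 × C (aromatic): 1 H each → 5
  4 × C: 2 H each → 8
  3 × C: 3 H each → 9
  3 × C: 1 H each → 3
  3 × C: no H
  3 × O: no H
  1 × C (aromatic): no H
  1 × F: no H
  Total hydrogens = 25.
Molecular formula: C19H25FO3

C19H25FO3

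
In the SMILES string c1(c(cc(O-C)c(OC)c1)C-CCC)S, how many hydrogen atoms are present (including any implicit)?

Hydrogens are implicit in SMILES; fill each atom to its normal valence:
  4 × C (aromatic): no H
  3 × C: 3 H each → 9
  3 × C: 2 H each → 6
  2 × C (aromatic): 1 H each → 2
  2 × O: no H
  1 × S: 1 H
  Total hydrogens = 18.

18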